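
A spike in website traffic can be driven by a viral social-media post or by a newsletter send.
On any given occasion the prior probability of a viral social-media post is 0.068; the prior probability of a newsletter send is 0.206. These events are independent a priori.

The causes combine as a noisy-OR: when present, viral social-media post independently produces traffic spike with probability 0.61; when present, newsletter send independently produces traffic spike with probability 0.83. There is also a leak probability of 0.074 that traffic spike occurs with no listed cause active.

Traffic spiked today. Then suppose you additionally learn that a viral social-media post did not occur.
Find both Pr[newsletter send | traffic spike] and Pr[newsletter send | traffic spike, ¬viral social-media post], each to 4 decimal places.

Pr[newsletter send | traffic spike] ≈ 0.6621; Pr[newsletter send | traffic spike, ¬viral social-media post] ≈ 0.7471

Under noisy-OR, P(traffic spike | causes) = 1 − (1−0.074)·∏(1−qᵢ) over the active causes.
P(traffic spike) = 0.074*0.932*0.794 + 0.84258*0.932*0.206 + 0.63886*0.068*0.794 + 0.938606*0.068*0.206 = 0.054761 + 0.161769 + 0.034493 + 0.013148 = 0.264171
Restricting to configurations with newsletter send present: 0.161769 + 0.013148 = 0.174917.
So P(newsletter send | traffic spike) = 0.174917/0.264171 ≈ 0.6621.

Now condition on the additional information:
Weight on newsletter send=true, given the evidence: 0.84258*0.206 = 0.173571
Normalizer over all consistent configurations: 0.074*0.794 + 0.84258*0.206 = 0.232327
P(newsletter send | traffic spike, ¬viral social-media post) = 0.173571/0.232327 ≈ 0.7471
With viral social-media post excluded, newsletter send must carry more of the explanatory weight for the traffic spike.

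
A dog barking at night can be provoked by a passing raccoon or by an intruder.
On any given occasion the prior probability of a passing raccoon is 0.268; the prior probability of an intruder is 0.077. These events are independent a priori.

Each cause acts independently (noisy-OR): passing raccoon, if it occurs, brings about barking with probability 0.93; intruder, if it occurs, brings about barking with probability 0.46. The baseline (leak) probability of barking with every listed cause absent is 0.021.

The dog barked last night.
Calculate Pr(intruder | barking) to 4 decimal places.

Pr(intruder | barking) ≈ 0.1596

Under noisy-OR, P(barking | causes) = 1 − (1−0.021)·∏(1−qᵢ) over the active causes.
P(barking) = 0.021*0.732*0.923 + 0.47134*0.732*0.077 + 0.93147*0.268*0.923 + 0.962994*0.268*0.077 = 0.014188 + 0.026567 + 0.230412 + 0.019872 = 0.291039
The intruder-present share is 0.026567 + 0.019872 = 0.046439.
Hence the posterior is 0.046439/0.291039 ≈ 0.1596.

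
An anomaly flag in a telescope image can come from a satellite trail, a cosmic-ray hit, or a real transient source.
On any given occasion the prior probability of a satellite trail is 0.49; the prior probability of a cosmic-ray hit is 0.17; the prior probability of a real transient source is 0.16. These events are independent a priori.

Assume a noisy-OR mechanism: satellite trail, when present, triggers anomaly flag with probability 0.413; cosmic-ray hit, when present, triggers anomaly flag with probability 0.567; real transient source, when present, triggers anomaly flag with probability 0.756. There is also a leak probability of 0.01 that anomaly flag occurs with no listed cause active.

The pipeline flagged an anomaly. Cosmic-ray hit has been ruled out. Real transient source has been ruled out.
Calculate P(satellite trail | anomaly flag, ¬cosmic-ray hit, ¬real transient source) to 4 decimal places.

P(satellite trail | anomaly flag, ¬cosmic-ray hit, ¬real transient source) ≈ 0.9758

Under noisy-OR, P(anomaly flag | causes) = 1 − (1−0.01)·∏(1−qᵢ) over the active causes.
Enumerate both values of satellite trail and weight by the priors:
  P(anomaly flag | ¬cosmic-ray hit, ¬real transient source) = 0.01*0.51 + 0.41887*0.49
        = 0.005100 + 0.205246 = 0.210346
Configurations with satellite trail contribute 0.205246, so
  P(satellite trail | anomaly flag, ¬cosmic-ray hit, ¬real transient source) = 0.205246 / 0.210346 ≈ 0.9758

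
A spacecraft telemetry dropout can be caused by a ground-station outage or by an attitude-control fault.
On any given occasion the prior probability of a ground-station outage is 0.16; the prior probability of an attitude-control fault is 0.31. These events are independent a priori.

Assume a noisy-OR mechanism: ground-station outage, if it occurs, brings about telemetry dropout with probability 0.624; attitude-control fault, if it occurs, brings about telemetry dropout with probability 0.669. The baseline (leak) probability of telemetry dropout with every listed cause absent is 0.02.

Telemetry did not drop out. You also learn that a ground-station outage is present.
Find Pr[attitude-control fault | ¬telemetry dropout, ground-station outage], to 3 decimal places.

Pr[attitude-control fault | ¬telemetry dropout, ground-station outage] ≈ 0.129

Under noisy-OR, P(telemetry dropout | causes) = 1 − (1−0.02)·∏(1−qᵢ) over the active causes.
Sum P(¬telemetry dropout|·) weighted by the priors over both values of attitude-control fault:
  P(¬telemetry dropout | ground-station outage) = 0.36848·0.69 + 0.121967·0.31
        = 0.254251 + 0.037810 = 0.292061
The terms with attitude-control fault present sum to 0.037810, so
  P(attitude-control fault | ¬telemetry dropout, ground-station outage) = 0.037810 / 0.292061 ≈ 0.129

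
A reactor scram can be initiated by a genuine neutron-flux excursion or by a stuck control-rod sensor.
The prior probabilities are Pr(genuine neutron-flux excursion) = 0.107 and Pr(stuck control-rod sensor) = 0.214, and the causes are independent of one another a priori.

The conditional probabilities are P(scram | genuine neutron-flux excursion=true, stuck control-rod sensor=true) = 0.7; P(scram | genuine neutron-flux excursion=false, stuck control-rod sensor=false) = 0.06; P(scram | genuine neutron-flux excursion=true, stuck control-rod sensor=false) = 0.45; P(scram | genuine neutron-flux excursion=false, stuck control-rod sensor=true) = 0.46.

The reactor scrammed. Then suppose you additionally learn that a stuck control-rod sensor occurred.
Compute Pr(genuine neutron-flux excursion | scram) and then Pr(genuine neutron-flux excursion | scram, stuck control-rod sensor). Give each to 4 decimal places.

Sum P(scram|·) weighted by the priors over the 4 (genuine neutron-flux excursion, stuck control-rod sensor) configurations:
  P(scram) = 0.06·0.893·0.786 + 0.46·0.893·0.214 + 0.45·0.107·0.786 + 0.7·0.107·0.214
        = 0.042114 + 0.087907 + 0.037846 + 0.016029 = 0.183896
Configurations with genuine neutron-flux excursion contribute 0.053875, so
  P(genuine neutron-flux excursion | scram) = 0.053875 / 0.183896 ≈ 0.2930

Now also conditioning on stuck control-rod sensor=true:
P(scram | stuck control-rod sensor) = 0.46*0.893 + 0.7*0.107 = 0.410780 + 0.074900 = 0.485680
Restricting to configurations with genuine neutron-flux excursion present: 0.7*0.107 = 0.074900.
So P(genuine neutron-flux excursion | scram, stuck control-rod sensor) = 0.074900/0.485680 ≈ 0.1542.
This is intercausal reasoning (explaining away): once stuck control-rod sensor accounts for the scram, genuine neutron-flux excursion becomes less likely.

Pr(genuine neutron-flux excursion | scram) ≈ 0.2930; Pr(genuine neutron-flux excursion | scram, stuck control-rod sensor) ≈ 0.1542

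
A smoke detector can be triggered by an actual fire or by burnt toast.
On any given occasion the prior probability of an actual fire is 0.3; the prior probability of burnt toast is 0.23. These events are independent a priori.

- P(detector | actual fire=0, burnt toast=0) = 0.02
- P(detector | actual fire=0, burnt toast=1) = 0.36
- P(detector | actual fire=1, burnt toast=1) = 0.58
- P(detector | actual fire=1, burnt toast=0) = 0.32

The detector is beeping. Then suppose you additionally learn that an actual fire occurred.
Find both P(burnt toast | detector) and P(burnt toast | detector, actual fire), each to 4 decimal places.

P(detector) = 0.02·0.7·0.77 + 0.36·0.7·0.23 + 0.32·0.3·0.77 + 0.58·0.3·0.23 = 0.010780 + 0.057960 + 0.073920 + 0.040020 = 0.182680
The burnt toast-present share is 0.057960 + 0.040020 = 0.097980.
So P(burnt toast | detector) = 0.097980/0.182680 ≈ 0.5363.

Now also conditioning on actual fire=true:
P(detector | actual fire) = 0.32×0.77 + 0.58×0.23 = 0.246400 + 0.133400 = 0.379800
Restricting to configurations with burnt toast present: 0.58×0.23 = 0.133400.
Hence the posterior is 0.133400/0.379800 ≈ 0.3512.

P(burnt toast | detector) ≈ 0.5363; P(burnt toast | detector, actual fire) ≈ 0.3512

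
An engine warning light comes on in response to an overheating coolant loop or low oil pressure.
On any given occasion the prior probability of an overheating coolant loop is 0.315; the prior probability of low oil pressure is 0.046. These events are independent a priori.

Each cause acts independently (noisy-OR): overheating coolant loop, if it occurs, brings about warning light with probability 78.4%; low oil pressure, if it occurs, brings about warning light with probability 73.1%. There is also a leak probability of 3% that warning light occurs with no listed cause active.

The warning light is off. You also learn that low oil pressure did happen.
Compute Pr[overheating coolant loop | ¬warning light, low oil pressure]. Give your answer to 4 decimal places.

Under noisy-OR, P(warning light | causes) = 1 − (1−0.03)·∏(1−qᵢ) over the active causes.
P(¬warning light | low oil pressure) = 0.26093×0.685 + 0.056361×0.315 = 0.178737 + 0.017754 = 0.196491
Of this, 0.017754 comes from 0.056361×0.315 (the overheating coolant loop=true cases).
Hence the posterior is 0.017754/0.196491 ≈ 0.0904.

Pr[overheating coolant loop | ¬warning light, low oil pressure] ≈ 0.0904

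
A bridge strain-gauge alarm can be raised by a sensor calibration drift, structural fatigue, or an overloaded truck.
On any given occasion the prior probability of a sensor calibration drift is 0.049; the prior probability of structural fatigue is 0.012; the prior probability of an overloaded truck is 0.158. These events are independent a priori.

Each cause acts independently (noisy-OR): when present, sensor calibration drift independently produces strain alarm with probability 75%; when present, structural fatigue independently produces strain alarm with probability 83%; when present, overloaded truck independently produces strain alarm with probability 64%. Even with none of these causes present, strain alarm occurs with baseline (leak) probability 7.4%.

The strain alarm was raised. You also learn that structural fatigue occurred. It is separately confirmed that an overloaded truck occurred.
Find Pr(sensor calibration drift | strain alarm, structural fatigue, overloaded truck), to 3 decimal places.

Pr(sensor calibration drift | strain alarm, structural fatigue, overloaded truck) ≈ 0.051

Under noisy-OR, P(strain alarm | causes) = 1 − (1−0.074)·∏(1−qᵢ) over the active causes.
Numerator (weight on configurations with sensor calibration drift): 0.985832×0.049 = 0.048306
The normalizing constant is 0.943329×0.951 + 0.985832×0.049 = 0.945412
P(sensor calibration drift | strain alarm, structural fatigue, overloaded truck) = 0.048306/0.945412 ≈ 0.051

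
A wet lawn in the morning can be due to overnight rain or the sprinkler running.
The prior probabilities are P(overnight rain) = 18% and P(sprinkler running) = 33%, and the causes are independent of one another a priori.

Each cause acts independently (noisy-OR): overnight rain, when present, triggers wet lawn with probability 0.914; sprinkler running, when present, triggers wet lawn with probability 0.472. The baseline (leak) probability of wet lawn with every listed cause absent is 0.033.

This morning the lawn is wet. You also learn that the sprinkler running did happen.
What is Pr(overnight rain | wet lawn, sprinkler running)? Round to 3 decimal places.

Pr(overnight rain | wet lawn, sprinkler running) ≈ 0.300

Under noisy-OR, P(wet lawn | causes) = 1 − (1−0.033)·∏(1−qᵢ) over the active causes.
By total probability over both values of overnight rain:
  P(wet lawn | sprinkler running) = 0.489424·0.82 + 0.95609·0.18
        = 0.401328 + 0.172096 = 0.573424
Configurations with overnight rain contribute 0.172096, so
  P(overnight rain | wet lawn, sprinkler running) = 0.172096 / 0.573424 ≈ 0.300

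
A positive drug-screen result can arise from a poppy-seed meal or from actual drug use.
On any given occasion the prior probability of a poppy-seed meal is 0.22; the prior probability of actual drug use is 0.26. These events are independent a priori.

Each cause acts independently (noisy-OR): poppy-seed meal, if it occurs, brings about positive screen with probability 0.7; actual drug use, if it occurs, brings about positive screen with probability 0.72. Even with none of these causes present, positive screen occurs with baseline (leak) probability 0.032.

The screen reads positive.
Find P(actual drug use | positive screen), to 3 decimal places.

P(actual drug use | positive screen) ≈ 0.599

Under noisy-OR, P(positive screen | causes) = 1 − (1−0.032)·∏(1−qᵢ) over the active causes.
P(positive screen) = 0.032*0.78*0.74 + 0.72896*0.78*0.26 + 0.7096*0.22*0.74 + 0.918688*0.22*0.26 = 0.018470 + 0.147833 + 0.115523 + 0.052549 = 0.334375
Of this, 0.200382 comes from 0.147833 + 0.052549 (the actual drug use=true cases).
So P(actual drug use | positive screen) = 0.200382/0.334375 ≈ 0.599.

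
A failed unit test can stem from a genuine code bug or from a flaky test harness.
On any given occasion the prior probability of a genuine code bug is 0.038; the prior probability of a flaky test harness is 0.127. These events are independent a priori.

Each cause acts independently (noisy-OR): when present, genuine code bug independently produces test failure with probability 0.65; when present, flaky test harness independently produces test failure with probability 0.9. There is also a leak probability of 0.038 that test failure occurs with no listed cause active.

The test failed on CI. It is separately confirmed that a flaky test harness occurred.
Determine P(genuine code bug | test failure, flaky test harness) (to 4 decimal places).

P(genuine code bug | test failure, flaky test harness) ≈ 0.0405

Under noisy-OR, P(test failure | causes) = 1 − (1−0.038)·∏(1−qᵢ) over the active causes.
Weight on genuine code bug=true, given the evidence: 0.96633×0.038 = 0.036721
Normalizer over all consistent configurations: 0.9038×0.962 + 0.96633×0.038 = 0.906177
Posterior = 0.036721 / 0.906177 ≈ 0.0405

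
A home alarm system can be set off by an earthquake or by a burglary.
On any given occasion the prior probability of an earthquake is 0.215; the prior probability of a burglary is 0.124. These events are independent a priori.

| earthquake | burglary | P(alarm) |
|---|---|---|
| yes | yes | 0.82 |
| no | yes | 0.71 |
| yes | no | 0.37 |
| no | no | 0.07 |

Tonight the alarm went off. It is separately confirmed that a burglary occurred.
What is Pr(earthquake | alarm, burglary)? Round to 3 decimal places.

P(alarm | burglary) = 0.71×0.785 + 0.82×0.215 = 0.557350 + 0.176300 = 0.733650
Of this, 0.176300 comes from 0.82×0.215 (the earthquake=true cases).
Hence the posterior is 0.176300/0.733650 ≈ 0.240.

Pr(earthquake | alarm, burglary) ≈ 0.240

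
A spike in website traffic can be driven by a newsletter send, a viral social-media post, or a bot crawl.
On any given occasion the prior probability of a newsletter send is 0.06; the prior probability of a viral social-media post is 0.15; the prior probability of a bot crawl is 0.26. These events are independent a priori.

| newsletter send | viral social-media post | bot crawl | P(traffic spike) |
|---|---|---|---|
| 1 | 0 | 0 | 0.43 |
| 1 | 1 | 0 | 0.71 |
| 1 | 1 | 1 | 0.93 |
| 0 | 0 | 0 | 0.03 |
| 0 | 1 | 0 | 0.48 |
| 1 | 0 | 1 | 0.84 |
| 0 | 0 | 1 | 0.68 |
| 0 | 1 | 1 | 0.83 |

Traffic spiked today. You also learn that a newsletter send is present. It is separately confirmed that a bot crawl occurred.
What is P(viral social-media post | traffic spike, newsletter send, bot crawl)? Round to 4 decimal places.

Enumerate both values of viral social-media post and weight by the priors:
  P(traffic spike | newsletter send, bot crawl) = 0.84*0.85 + 0.93*0.15
        = 0.714000 + 0.139500 = 0.853500
Configurations with viral social-media post contribute 0.139500, so
  P(viral social-media post | traffic spike, newsletter send, bot crawl) = 0.139500 / 0.853500 ≈ 0.1634

P(viral social-media post | traffic spike, newsletter send, bot crawl) ≈ 0.1634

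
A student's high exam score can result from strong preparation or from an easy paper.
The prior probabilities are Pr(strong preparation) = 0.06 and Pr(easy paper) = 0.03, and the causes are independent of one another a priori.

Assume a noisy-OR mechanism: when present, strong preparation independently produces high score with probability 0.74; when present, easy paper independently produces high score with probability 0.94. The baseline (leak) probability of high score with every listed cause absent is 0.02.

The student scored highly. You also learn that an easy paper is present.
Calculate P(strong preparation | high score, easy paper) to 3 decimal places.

Under noisy-OR, P(high score | causes) = 1 − (1−0.02)·∏(1−qᵢ) over the active causes.
Sum P(high score|·) weighted by the priors over both values of strong preparation:
  P(high score | easy paper) = 0.9412*0.94 + 0.984712*0.06
        = 0.884728 + 0.059083 = 0.943811
Keeping only the strong preparation-present terms gives 0.059083, so
  P(strong preparation | high score, easy paper) = 0.059083 / 0.943811 ≈ 0.063

P(strong preparation | high score, easy paper) ≈ 0.063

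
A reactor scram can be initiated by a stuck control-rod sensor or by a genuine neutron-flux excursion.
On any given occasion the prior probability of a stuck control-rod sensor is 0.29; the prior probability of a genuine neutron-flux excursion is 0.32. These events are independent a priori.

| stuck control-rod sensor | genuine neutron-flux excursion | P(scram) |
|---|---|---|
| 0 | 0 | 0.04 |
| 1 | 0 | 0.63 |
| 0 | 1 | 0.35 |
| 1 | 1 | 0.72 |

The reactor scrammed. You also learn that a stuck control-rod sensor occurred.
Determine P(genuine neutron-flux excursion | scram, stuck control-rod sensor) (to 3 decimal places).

P(genuine neutron-flux excursion | scram, stuck control-rod sensor) ≈ 0.350

For the numerator, keep only genuine neutron-flux excursion=true terms: 0.72×0.32 = 0.230400
The normalizing constant is 0.63×0.68 + 0.72×0.32 = 0.658800
Posterior = 0.230400 / 0.658800 ≈ 0.350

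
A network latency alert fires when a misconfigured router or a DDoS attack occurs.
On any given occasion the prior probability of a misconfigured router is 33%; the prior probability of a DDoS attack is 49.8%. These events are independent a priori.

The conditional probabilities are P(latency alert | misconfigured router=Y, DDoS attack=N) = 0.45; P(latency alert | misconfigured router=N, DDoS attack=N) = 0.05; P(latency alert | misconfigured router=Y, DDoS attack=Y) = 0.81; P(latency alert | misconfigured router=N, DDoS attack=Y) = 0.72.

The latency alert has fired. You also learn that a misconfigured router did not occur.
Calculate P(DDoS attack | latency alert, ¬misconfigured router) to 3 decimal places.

Numerator (weight on configurations with DDoS attack): 0.72·0.498 = 0.358560
The normalizing constant is 0.05·0.502 + 0.72·0.498 = 0.383660
P(DDoS attack | latency alert, ¬misconfigured router) = 0.358560/0.383660 ≈ 0.935

P(DDoS attack | latency alert, ¬misconfigured router) ≈ 0.935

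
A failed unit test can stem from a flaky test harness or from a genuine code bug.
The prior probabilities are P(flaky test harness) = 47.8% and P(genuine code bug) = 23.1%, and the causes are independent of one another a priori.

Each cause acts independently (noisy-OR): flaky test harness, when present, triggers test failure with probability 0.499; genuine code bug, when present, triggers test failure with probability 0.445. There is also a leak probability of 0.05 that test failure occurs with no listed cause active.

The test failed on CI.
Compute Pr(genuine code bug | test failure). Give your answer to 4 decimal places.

Pr(genuine code bug | test failure) ≈ 0.3939

Under noisy-OR, P(test failure | causes) = 1 − (1−0.05)·∏(1−qᵢ) over the active causes.
Weight on genuine code bug=true, given the evidence: 0.057005 + 0.081251 = 0.138256
The normalizing constant is 0.05×0.522×0.769 + 0.47275×0.522×0.231 + 0.52405×0.478×0.769 + 0.735848×0.478×0.231 = 0.350958
Posterior = 0.138256 / 0.350958 ≈ 0.3939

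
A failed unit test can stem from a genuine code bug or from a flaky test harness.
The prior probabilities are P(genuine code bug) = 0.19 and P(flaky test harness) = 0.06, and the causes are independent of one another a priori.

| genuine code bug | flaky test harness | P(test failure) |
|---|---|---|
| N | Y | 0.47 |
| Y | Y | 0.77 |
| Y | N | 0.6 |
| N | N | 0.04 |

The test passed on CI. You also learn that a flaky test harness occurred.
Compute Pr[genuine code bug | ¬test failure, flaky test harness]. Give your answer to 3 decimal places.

By total probability over both values of genuine code bug:
  P(¬test failure | flaky test harness) = 0.53×0.81 + 0.23×0.19
        = 0.429300 + 0.043700 = 0.473000
Configurations with genuine code bug contribute 0.043700, so
  P(genuine code bug | ¬test failure, flaky test harness) = 0.043700 / 0.473000 ≈ 0.092

Pr[genuine code bug | ¬test failure, flaky test harness] ≈ 0.092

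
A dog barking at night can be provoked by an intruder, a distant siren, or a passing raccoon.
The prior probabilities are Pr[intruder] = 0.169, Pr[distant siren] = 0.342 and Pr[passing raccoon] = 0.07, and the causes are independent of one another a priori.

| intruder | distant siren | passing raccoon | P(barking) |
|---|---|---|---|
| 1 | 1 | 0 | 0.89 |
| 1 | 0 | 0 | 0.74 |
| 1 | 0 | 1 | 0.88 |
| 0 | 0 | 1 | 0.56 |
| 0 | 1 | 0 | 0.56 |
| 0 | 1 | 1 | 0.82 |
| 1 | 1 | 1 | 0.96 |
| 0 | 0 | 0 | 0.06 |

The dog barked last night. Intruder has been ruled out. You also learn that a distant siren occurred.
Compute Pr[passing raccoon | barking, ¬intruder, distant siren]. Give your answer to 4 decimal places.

P(barking | ¬intruder, distant siren) = 0.56·0.93 + 0.82·0.07 = 0.520800 + 0.057400 = 0.578200
The passing raccoon-present share is 0.82·0.07 = 0.057400.
So P(passing raccoon | barking, ¬intruder, distant siren) = 0.057400/0.578200 ≈ 0.0993.

Pr[passing raccoon | barking, ¬intruder, distant siren] ≈ 0.0993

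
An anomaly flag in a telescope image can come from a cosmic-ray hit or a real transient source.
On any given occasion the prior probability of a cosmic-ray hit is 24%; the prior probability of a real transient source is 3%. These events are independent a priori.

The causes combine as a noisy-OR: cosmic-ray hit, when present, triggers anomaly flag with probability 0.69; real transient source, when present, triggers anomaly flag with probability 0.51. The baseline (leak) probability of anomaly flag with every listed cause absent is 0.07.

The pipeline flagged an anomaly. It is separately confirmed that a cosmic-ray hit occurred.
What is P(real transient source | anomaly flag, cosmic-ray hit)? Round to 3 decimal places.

Under noisy-OR, P(anomaly flag | causes) = 1 − (1−0.07)·∏(1−qᵢ) over the active causes.
P(anomaly flag | cosmic-ray hit) = 0.7117×0.97 + 0.858733×0.03 = 0.690349 + 0.025762 = 0.716111
The real transient source-present share is 0.858733×0.03 = 0.025762.
P(real transient source | anomaly flag, cosmic-ray hit) = 0.025762 / 0.716111 ≈ 0.036

P(real transient source | anomaly flag, cosmic-ray hit) ≈ 0.036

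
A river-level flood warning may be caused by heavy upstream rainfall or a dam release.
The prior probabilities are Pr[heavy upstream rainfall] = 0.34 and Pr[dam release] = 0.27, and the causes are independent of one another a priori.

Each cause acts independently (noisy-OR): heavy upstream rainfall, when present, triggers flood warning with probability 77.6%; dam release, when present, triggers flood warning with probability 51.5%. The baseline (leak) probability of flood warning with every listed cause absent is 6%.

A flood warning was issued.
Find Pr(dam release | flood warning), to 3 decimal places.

Under noisy-OR, P(flood warning | causes) = 1 − (1−0.06)·∏(1−qᵢ) over the active causes.
P(flood warning) = 0.06·0.66·0.73 + 0.5441·0.66·0.27 + 0.78944·0.34·0.73 + 0.897878·0.34·0.27 = 0.028908 + 0.096959 + 0.195939 + 0.082425 = 0.404231
Restricting to configurations with dam release present: 0.096959 + 0.082425 = 0.179384.
So P(dam release | flood warning) = 0.179384/0.404231 ≈ 0.444.

Pr(dam release | flood warning) ≈ 0.444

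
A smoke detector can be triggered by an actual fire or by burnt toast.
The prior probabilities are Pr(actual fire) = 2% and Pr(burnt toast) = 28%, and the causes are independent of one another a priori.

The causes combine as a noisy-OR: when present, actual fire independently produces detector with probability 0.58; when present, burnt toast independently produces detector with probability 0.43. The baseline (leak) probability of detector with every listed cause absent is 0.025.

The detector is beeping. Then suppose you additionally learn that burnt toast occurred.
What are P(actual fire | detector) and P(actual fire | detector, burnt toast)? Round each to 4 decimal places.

P(actual fire | detector) ≈ 0.0840; P(actual fire | detector, burnt toast) ≈ 0.0340

Under noisy-OR, P(detector | causes) = 1 − (1−0.025)·∏(1−qᵢ) over the active causes.
P(detector) = 0.025·0.98·0.72 + 0.44425·0.98·0.28 + 0.5905·0.02·0.72 + 0.766585·0.02·0.28 = 0.017640 + 0.121902 + 0.008503 + 0.004293 = 0.152338
Restricting to configurations with actual fire present: 0.008503 + 0.004293 = 0.012796.
P(actual fire | detector) = 0.012796 / 0.152338 ≈ 0.0840

With the extra evidence:
P(detector | burnt toast) = 0.44425*0.98 + 0.766585*0.02 = 0.435365 + 0.015332 = 0.450697
The actual fire-present share is 0.766585*0.02 = 0.015332.
Hence the posterior is 0.015332/0.450697 ≈ 0.0340.
— burnt toast explains away the evidence for actual fire.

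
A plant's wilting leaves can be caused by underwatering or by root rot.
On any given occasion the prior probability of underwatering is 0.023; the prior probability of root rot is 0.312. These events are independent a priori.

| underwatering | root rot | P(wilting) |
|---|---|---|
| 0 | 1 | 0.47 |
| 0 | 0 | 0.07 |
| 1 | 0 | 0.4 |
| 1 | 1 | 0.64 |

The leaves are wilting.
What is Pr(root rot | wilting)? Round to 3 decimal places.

Pr(root rot | wilting) ≈ 0.735

Numerator (weight on configurations with root rot): 0.143267 + 0.004593 = 0.147860
The normalizing constant is 0.07·0.977·0.688 + 0.47·0.977·0.312 + 0.4·0.023·0.688 + 0.64·0.023·0.312 = 0.201242
P(root rot | wilting) = 0.147860/0.201242 ≈ 0.735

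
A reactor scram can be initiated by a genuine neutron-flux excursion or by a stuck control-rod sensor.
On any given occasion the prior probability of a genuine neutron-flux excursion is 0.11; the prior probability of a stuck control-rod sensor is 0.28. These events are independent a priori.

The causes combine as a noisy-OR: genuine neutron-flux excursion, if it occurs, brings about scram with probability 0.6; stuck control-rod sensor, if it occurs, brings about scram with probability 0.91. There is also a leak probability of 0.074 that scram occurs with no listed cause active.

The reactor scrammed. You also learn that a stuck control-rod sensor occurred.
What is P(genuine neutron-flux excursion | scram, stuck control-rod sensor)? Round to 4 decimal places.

Under noisy-OR, P(scram | causes) = 1 − (1−0.074)·∏(1−qᵢ) over the active causes.
Numerator (weight on configurations with genuine neutron-flux excursion): 0.966664×0.11 = 0.106333
The normalizing constant is 0.91666×0.89 + 0.966664×0.11 = 0.922160
P(genuine neutron-flux excursion | scram, stuck control-rod sensor) = 0.106333/0.922160 ≈ 0.1153

P(genuine neutron-flux excursion | scram, stuck control-rod sensor) ≈ 0.1153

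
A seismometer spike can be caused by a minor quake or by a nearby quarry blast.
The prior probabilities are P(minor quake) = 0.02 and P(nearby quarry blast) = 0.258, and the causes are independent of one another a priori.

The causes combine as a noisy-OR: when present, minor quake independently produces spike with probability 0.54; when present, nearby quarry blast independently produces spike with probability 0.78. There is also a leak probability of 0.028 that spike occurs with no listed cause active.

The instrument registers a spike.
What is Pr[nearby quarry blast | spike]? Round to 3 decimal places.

Pr[nearby quarry blast | spike] ≈ 0.877

Under noisy-OR, P(spike | causes) = 1 − (1−0.028)·∏(1−qᵢ) over the active causes.
Enumerate the 4 (minor quake, nearby quarry blast) configurations and weight by the priors:
  P(spike) = 0.028*0.98*0.742 + 0.78616*0.98*0.258 + 0.55288*0.02*0.742 + 0.901634*0.02*0.258
        = 0.020360 + 0.198773 + 0.008205 + 0.004652 = 0.231990
The terms with nearby quarry blast present sum to 0.203425, so
  P(nearby quarry blast | spike) = 0.203425 / 0.231990 ≈ 0.877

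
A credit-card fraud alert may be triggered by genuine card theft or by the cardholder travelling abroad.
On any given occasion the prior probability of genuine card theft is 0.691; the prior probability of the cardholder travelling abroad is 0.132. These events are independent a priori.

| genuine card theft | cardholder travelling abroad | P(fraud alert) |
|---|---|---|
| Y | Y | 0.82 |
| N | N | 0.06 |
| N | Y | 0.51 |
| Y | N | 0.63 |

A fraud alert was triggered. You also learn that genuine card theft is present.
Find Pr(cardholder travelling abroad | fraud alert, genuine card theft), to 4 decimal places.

Pr(cardholder travelling abroad | fraud alert, genuine card theft) ≈ 0.1652

By total probability over both values of cardholder travelling abroad:
  P(fraud alert | genuine card theft) = 0.63×0.868 + 0.82×0.132
        = 0.546840 + 0.108240 = 0.655080
Configurations with cardholder travelling abroad contribute 0.108240, so
  P(cardholder travelling abroad | fraud alert, genuine card theft) = 0.108240 / 0.655080 ≈ 0.1652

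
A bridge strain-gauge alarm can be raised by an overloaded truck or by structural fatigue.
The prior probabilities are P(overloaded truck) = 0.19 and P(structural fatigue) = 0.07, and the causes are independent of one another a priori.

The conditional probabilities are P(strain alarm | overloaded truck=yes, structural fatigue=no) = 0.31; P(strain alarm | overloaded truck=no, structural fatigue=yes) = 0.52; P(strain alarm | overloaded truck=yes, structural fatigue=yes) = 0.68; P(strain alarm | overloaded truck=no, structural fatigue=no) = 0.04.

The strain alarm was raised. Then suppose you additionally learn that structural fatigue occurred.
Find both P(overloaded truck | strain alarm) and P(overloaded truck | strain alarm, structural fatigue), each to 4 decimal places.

P(overloaded truck | strain alarm) ≈ 0.5170; P(overloaded truck | strain alarm, structural fatigue) ≈ 0.2347

Numerator (weight on configurations with overloaded truck): 0.054777 + 0.009044 = 0.063821
The normalizing constant is 0.04×0.81×0.93 + 0.52×0.81×0.07 + 0.31×0.19×0.93 + 0.68×0.19×0.07 = 0.123437
P(overloaded truck | strain alarm) = 0.063821/0.123437 ≈ 0.5170

Now condition on the additional information:
By total probability over both values of overloaded truck:
  P(strain alarm | structural fatigue) = 0.52·0.81 + 0.68·0.19
        = 0.421200 + 0.129200 = 0.550400
Configurations with overloaded truck contribute 0.129200, so
  P(overloaded truck | strain alarm, structural fatigue) = 0.129200 / 0.550400 ≈ 0.2347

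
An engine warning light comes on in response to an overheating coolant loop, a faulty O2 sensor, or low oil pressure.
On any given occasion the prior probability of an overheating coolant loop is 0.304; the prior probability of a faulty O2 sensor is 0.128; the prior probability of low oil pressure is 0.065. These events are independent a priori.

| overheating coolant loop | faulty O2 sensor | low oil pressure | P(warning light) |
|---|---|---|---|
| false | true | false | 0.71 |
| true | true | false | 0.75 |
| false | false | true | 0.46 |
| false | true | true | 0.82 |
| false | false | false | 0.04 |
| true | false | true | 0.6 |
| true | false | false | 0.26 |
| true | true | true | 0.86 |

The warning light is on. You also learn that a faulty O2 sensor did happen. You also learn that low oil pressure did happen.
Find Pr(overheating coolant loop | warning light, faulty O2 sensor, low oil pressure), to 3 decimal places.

Pr(overheating coolant loop | warning light, faulty O2 sensor, low oil pressure) ≈ 0.314

Numerator (weight on configurations with overheating coolant loop): 0.86·0.304 = 0.261440
The normalizing constant is 0.82·0.696 + 0.86·0.304 = 0.832160
P(overheating coolant loop | warning light, faulty O2 sensor, low oil pressure) = 0.261440/0.832160 ≈ 0.314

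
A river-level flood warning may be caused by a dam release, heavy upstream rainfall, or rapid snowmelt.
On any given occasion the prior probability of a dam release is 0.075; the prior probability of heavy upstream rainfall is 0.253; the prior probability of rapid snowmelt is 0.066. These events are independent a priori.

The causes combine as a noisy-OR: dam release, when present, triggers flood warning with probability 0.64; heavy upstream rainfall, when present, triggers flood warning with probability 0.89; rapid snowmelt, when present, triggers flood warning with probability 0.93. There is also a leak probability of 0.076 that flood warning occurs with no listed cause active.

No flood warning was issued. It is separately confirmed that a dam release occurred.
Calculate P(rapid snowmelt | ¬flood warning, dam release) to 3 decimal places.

P(rapid snowmelt | ¬flood warning, dam release) ≈ 0.005

Under noisy-OR, P(flood warning | causes) = 1 − (1−0.076)·∏(1−qᵢ) over the active causes.
By total probability over the 4 (heavy upstream rainfall, rapid snowmelt) configurations:
  P(¬flood warning | dam release) = 0.33264*0.747*0.934 + 0.023285*0.747*0.066 + 0.03659*0.253*0.934 + 0.002561*0.253*0.066
        = 0.232082 + 0.001148 + 0.008646 + 0.000043 = 0.241919
Configurations with rapid snowmelt contribute 0.001191, so
  P(rapid snowmelt | ¬flood warning, dam release) = 0.001191 / 0.241919 ≈ 0.005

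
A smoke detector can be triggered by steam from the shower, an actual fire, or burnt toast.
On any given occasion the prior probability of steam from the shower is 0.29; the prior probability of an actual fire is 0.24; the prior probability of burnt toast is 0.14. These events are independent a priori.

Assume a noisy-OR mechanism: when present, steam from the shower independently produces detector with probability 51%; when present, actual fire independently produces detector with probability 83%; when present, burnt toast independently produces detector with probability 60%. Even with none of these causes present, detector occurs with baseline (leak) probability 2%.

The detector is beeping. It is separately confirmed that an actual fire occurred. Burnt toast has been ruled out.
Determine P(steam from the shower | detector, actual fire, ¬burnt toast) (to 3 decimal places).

Under noisy-OR, P(detector | causes) = 1 − (1−0.02)·∏(1−qᵢ) over the active causes.
P(detector | actual fire, ¬burnt toast) = 0.8334·0.71 + 0.918366·0.29 = 0.591714 + 0.266326 = 0.858040
The steam from the shower-present share is 0.918366·0.29 = 0.266326.
Hence the posterior is 0.266326/0.858040 ≈ 0.310.

P(steam from the shower | detector, actual fire, ¬burnt toast) ≈ 0.310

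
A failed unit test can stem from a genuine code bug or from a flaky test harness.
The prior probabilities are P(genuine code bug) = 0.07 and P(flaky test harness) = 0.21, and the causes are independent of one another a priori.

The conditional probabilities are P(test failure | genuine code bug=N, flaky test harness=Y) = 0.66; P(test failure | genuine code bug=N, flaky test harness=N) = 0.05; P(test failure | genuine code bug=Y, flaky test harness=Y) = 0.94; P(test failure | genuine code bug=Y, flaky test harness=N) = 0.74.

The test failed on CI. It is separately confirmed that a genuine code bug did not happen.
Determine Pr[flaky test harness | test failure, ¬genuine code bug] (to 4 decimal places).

Pr[flaky test harness | test failure, ¬genuine code bug] ≈ 0.7782

Numerator (weight on configurations with flaky test harness): 0.66*0.21 = 0.138600
Normalizer over all consistent configurations: 0.05*0.79 + 0.66*0.21 = 0.178100
P(flaky test harness | test failure, ¬genuine code bug) = 0.138600/0.178100 ≈ 0.7782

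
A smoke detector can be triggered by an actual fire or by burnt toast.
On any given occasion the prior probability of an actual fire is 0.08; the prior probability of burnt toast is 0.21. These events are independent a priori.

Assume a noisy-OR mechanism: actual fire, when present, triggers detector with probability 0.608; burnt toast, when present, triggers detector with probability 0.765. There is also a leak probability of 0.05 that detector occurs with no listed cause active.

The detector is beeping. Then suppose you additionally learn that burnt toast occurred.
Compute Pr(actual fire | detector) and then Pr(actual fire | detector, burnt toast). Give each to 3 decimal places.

Pr(actual fire | detector) ≈ 0.228; Pr(actual fire | detector, burnt toast) ≈ 0.093

Under noisy-OR, P(detector | causes) = 1 − (1−0.05)·∏(1−qᵢ) over the active causes.
P(detector) = 0.05*0.92*0.79 + 0.77675*0.92*0.21 + 0.6276*0.08*0.79 + 0.912486*0.08*0.21 = 0.036340 + 0.150068 + 0.039664 + 0.015330 = 0.241402
The actual fire-present share is 0.039664 + 0.015330 = 0.054994.
Hence the posterior is 0.054994/0.241402 ≈ 0.228.

With the extra evidence:
Weight on actual fire=true, given the evidence: 0.912486·0.08 = 0.072999
Normalizer over all consistent configurations: 0.77675·0.92 + 0.912486·0.08 = 0.787609
P(actual fire | detector, burnt toast) = 0.072999/0.787609 ≈ 0.093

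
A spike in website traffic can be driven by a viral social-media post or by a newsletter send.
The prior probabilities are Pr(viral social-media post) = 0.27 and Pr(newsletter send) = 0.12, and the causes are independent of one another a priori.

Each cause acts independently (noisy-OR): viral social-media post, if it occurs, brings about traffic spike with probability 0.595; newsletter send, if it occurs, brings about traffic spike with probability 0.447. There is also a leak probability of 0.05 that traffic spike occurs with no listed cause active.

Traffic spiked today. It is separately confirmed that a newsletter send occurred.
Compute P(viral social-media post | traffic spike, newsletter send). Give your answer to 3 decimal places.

P(viral social-media post | traffic spike, newsletter send) ≈ 0.380

Under noisy-OR, P(traffic spike | causes) = 1 − (1−0.05)·∏(1−qᵢ) over the active causes.
P(traffic spike | newsletter send) = 0.47465×0.73 + 0.787233×0.27 = 0.346494 + 0.212553 = 0.559047
Of this, 0.212553 comes from 0.787233×0.27 (the viral social-media post=true cases).
P(viral social-media post | traffic spike, newsletter send) = 0.212553 / 0.559047 ≈ 0.380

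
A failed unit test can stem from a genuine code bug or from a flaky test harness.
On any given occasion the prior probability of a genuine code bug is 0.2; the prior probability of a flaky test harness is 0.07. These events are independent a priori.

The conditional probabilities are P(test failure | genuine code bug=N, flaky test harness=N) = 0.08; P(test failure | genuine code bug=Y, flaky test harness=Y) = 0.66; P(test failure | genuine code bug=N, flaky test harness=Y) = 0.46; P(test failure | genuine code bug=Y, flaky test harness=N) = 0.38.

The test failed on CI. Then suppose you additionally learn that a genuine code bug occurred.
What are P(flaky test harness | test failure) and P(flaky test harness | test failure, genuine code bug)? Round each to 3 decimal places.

For the numerator, keep only flaky test harness=true terms: 0.025760 + 0.009240 = 0.035000
The normalizing constant is 0.08*0.8*0.93 + 0.46*0.8*0.07 + 0.38*0.2*0.93 + 0.66*0.2*0.07 = 0.165200
P(flaky test harness | test failure) = 0.035000/0.165200 ≈ 0.212

With the extra evidence:
Numerator (weight on configurations with flaky test harness): 0.66×0.07 = 0.046200
Denominator P(test failure | genuine code bug): 0.38×0.93 + 0.66×0.07 = 0.399600
Posterior = 0.046200 / 0.399600 ≈ 0.116

P(flaky test harness | test failure) ≈ 0.212; P(flaky test harness | test failure, genuine code bug) ≈ 0.116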